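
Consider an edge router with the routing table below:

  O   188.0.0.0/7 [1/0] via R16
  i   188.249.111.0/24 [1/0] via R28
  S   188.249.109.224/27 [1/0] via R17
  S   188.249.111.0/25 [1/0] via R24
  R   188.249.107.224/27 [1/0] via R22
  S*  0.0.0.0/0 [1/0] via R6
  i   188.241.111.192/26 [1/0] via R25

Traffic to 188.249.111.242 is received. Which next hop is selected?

R28

Routes whose prefix contains 188.249.111.242:
  0.0.0.0/0 (default, matches everything) -> R6
  188.0.0.0/7 (188.0.0.0 - 189.255.255.255) -> R16
  188.249.111.0/24 (188.249.111.0 - 188.249.111.255) -> R28
More-specific entries that do NOT match:
  188.249.109.224/27 (188.249.109.224 - 188.249.109.255) does not contain 188.249.111.242
  188.249.107.224/27 (188.249.107.224 - 188.249.107.255) does not contain 188.249.111.242
  188.241.111.192/26 (188.241.111.192 - 188.241.111.255) does not contain 188.249.111.242
  188.249.111.0/25 (188.249.111.0 - 188.249.111.127) does not contain 188.249.111.242
Longest matching prefix is /24 -> next hop R28.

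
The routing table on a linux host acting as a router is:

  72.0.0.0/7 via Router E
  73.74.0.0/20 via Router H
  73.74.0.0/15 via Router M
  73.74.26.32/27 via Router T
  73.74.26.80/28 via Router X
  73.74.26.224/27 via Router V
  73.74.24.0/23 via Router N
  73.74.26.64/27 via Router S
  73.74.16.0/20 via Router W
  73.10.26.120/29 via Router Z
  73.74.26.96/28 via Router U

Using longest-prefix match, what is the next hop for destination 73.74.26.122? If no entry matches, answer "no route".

Router W

Routes whose prefix contains 73.74.26.122:
  72.0.0.0/7 (72.0.0.0 - 73.255.255.255) -> Router E
  73.74.0.0/15 (73.74.0.0 - 73.75.255.255) -> Router M
  73.74.16.0/20 (73.74.16.0 - 73.74.31.255) -> Router W
More-specific entries that do NOT match:
  73.10.26.120/29 (73.10.26.120 - 73.10.26.127) does not contain 73.74.26.122
  73.74.26.80/28 (73.74.26.80 - 73.74.26.95) does not contain 73.74.26.122
  73.74.26.96/28 (73.74.26.96 - 73.74.26.111) does not contain 73.74.26.122
  73.74.26.32/27 (73.74.26.32 - 73.74.26.63) does not contain 73.74.26.122
  73.74.26.224/27 (73.74.26.224 - 73.74.26.255) does not contain 73.74.26.122
  73.74.26.64/27 (73.74.26.64 - 73.74.26.95) does not contain 73.74.26.122
  73.74.24.0/23 (73.74.24.0 - 73.74.25.255) does not contain 73.74.26.122
Longest matching prefix is /20 -> next hop Router W.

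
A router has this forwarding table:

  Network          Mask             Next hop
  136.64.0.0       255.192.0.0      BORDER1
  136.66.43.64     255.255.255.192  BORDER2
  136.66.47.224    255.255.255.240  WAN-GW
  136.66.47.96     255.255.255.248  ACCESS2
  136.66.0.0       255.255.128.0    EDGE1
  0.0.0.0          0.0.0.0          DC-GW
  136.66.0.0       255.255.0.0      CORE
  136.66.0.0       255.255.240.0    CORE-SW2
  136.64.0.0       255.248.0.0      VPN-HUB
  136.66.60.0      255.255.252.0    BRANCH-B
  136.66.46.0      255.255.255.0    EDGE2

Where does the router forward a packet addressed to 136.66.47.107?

EDGE1

Routes whose prefix contains 136.66.47.107:
  0.0.0.0/0 (default, matches everything) -> DC-GW
  136.64.0.0/10 (136.64.0.0 - 136.127.255.255) -> BORDER1
  136.64.0.0/13 (136.64.0.0 - 136.71.255.255) -> VPN-HUB
  136.66.0.0/16 (136.66.0.0 - 136.66.255.255) -> CORE
  136.66.0.0/17 (136.66.0.0 - 136.66.127.255) -> EDGE1
More-specific entries that do NOT match:
  136.66.47.96/29 (136.66.47.96 - 136.66.47.103) does not contain 136.66.47.107
  136.66.47.224/28 (136.66.47.224 - 136.66.47.239) does not contain 136.66.47.107
  136.66.43.64/26 (136.66.43.64 - 136.66.43.127) does not contain 136.66.47.107
  136.66.46.0/24 (136.66.46.0 - 136.66.46.255) does not contain 136.66.47.107
  136.66.60.0/22 (136.66.60.0 - 136.66.63.255) does not contain 136.66.47.107
  136.66.0.0/20 (136.66.0.0 - 136.66.15.255) does not contain 136.66.47.107
Longest matching prefix is /17 -> next hop EDGE1.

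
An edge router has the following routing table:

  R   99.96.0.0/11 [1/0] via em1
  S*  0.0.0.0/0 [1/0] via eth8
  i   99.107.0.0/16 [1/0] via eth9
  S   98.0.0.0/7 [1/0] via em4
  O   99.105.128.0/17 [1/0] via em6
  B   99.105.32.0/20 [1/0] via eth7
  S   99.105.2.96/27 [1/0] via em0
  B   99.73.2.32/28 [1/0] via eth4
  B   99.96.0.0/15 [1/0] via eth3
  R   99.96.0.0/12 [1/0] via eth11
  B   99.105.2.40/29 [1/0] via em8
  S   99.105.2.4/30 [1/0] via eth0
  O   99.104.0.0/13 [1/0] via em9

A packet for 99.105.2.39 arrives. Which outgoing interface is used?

Routes whose prefix contains 99.105.2.39:
  0.0.0.0/0 (default, matches everything) -> eth8
  98.0.0.0/7 (98.0.0.0 - 99.255.255.255) -> em4
  99.96.0.0/11 (99.96.0.0 - 99.127.255.255) -> em1
  99.96.0.0/12 (99.96.0.0 - 99.111.255.255) -> eth11
  99.104.0.0/13 (99.104.0.0 - 99.111.255.255) -> em9
More-specific entries that do NOT match:
  99.105.2.4/30 (99.105.2.4 - 99.105.2.7) does not contain 99.105.2.39
  99.105.2.40/29 (99.105.2.40 - 99.105.2.47) does not contain 99.105.2.39
  99.73.2.32/28 (99.73.2.32 - 99.73.2.47) does not contain 99.105.2.39
  99.105.2.96/27 (99.105.2.96 - 99.105.2.127) does not contain 99.105.2.39
  99.105.32.0/20 (99.105.32.0 - 99.105.47.255) does not contain 99.105.2.39
  99.105.128.0/17 (99.105.128.0 - 99.105.255.255) does not contain 99.105.2.39
  99.107.0.0/16 (99.107.0.0 - 99.107.255.255) does not contain 99.105.2.39
  99.96.0.0/15 (99.96.0.0 - 99.97.255.255) does not contain 99.105.2.39
Longest matching prefix is /13 -> interface em9.

em9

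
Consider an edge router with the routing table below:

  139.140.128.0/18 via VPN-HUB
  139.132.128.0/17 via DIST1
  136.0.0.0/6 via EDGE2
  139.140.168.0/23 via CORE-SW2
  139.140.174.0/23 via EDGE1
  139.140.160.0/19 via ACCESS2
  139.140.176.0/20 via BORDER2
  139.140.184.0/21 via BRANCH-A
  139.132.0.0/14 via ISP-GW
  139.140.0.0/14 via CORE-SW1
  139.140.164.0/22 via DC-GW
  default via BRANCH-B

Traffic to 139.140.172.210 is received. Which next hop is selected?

ACCESS2

Routes whose prefix contains 139.140.172.210:
  0.0.0.0/0 (default, matches everything) -> BRANCH-B
  136.0.0.0/6 (136.0.0.0 - 139.255.255.255) -> EDGE2
  139.140.0.0/14 (139.140.0.0 - 139.143.255.255) -> CORE-SW1
  139.140.128.0/18 (139.140.128.0 - 139.140.191.255) -> VPN-HUB
  139.140.160.0/19 (139.140.160.0 - 139.140.191.255) -> ACCESS2
More-specific entries that do NOT match:
  139.140.168.0/23 (139.140.168.0 - 139.140.169.255) does not contain 139.140.172.210
  139.140.174.0/23 (139.140.174.0 - 139.140.175.255) does not contain 139.140.172.210
  139.140.164.0/22 (139.140.164.0 - 139.140.167.255) does not contain 139.140.172.210
  139.140.184.0/21 (139.140.184.0 - 139.140.191.255) does not contain 139.140.172.210
  139.140.176.0/20 (139.140.176.0 - 139.140.191.255) does not contain 139.140.172.210
Longest matching prefix is /19 -> next hop ACCESS2.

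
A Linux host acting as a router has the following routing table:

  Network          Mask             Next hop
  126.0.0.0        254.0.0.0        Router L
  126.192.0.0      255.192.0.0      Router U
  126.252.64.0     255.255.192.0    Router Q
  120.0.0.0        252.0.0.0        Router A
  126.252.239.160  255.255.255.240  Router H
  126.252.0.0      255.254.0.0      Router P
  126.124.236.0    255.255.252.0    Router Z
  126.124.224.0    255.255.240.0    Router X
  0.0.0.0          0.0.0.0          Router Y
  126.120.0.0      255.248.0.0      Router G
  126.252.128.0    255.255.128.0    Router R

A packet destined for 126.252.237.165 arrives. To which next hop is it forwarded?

Routes whose prefix contains 126.252.237.165:
  0.0.0.0/0 (default, matches everything) -> Router Y
  126.0.0.0/7 (126.0.0.0 - 127.255.255.255) -> Router L
  126.192.0.0/10 (126.192.0.0 - 126.255.255.255) -> Router U
  126.252.0.0/15 (126.252.0.0 - 126.253.255.255) -> Router P
  126.252.128.0/17 (126.252.128.0 - 126.252.255.255) -> Router R
More-specific entries that do NOT match:
  126.252.239.160/28 (126.252.239.160 - 126.252.239.175) does not contain 126.252.237.165
  126.124.236.0/22 (126.124.236.0 - 126.124.239.255) does not contain 126.252.237.165
  126.124.224.0/20 (126.124.224.0 - 126.124.239.255) does not contain 126.252.237.165
  126.252.64.0/18 (126.252.64.0 - 126.252.127.255) does not contain 126.252.237.165
Longest matching prefix is /17 -> next hop Router R.

Router R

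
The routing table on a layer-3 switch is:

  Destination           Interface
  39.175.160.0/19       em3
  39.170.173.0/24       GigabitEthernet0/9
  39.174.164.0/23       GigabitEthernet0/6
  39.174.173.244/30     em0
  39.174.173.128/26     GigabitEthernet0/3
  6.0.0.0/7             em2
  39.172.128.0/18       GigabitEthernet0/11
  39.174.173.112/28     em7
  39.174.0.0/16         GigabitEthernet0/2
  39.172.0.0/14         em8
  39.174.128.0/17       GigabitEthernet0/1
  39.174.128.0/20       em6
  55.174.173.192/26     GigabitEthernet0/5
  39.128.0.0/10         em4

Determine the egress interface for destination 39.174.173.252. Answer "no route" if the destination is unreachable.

Routes whose prefix contains 39.174.173.252:
  39.128.0.0/10 (39.128.0.0 - 39.191.255.255) -> em4
  39.172.0.0/14 (39.172.0.0 - 39.175.255.255) -> em8
  39.174.0.0/16 (39.174.0.0 - 39.174.255.255) -> GigabitEthernet0/2
  39.174.128.0/17 (39.174.128.0 - 39.174.255.255) -> GigabitEthernet0/1
More-specific entries that do NOT match:
  39.174.173.244/30 (39.174.173.244 - 39.174.173.247) does not contain 39.174.173.252
  39.174.173.112/28 (39.174.173.112 - 39.174.173.127) does not contain 39.174.173.252
  39.174.173.128/26 (39.174.173.128 - 39.174.173.191) does not contain 39.174.173.252
  55.174.173.192/26 (55.174.173.192 - 55.174.173.255) does not contain 39.174.173.252
  39.170.173.0/24 (39.170.173.0 - 39.170.173.255) does not contain 39.174.173.252
  39.174.164.0/23 (39.174.164.0 - 39.174.165.255) does not contain 39.174.173.252
  39.174.128.0/20 (39.174.128.0 - 39.174.143.255) does not contain 39.174.173.252
  39.175.160.0/19 (39.175.160.0 - 39.175.191.255) does not contain 39.174.173.252
  39.172.128.0/18 (39.172.128.0 - 39.172.191.255) does not contain 39.174.173.252
Longest matching prefix is /17 -> interface GigabitEthernet0/1.

GigabitEthernet0/1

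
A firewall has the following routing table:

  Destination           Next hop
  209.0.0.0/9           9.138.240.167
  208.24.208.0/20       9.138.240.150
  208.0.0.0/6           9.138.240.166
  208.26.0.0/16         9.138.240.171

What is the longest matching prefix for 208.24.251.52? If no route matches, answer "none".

208.0.0.0/6

Entries matching 208.24.251.52:
  208.0.0.0/6 (208.0.0.0 - 211.255.255.255)
Most specific is 208.0.0.0/6.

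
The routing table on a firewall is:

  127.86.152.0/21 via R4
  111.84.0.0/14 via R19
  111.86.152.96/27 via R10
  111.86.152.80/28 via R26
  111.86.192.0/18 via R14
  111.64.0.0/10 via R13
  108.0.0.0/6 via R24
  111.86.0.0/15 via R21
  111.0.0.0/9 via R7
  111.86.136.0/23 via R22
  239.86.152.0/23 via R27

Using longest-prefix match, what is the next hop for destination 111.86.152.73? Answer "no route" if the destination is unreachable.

R21

Routes whose prefix contains 111.86.152.73:
  108.0.0.0/6 (108.0.0.0 - 111.255.255.255) -> R24
  111.0.0.0/9 (111.0.0.0 - 111.127.255.255) -> R7
  111.64.0.0/10 (111.64.0.0 - 111.127.255.255) -> R13
  111.84.0.0/14 (111.84.0.0 - 111.87.255.255) -> R19
  111.86.0.0/15 (111.86.0.0 - 111.87.255.255) -> R21
More-specific entries that do NOT match:
  111.86.152.80/28 (111.86.152.80 - 111.86.152.95) does not contain 111.86.152.73
  111.86.152.96/27 (111.86.152.96 - 111.86.152.127) does not contain 111.86.152.73
  111.86.136.0/23 (111.86.136.0 - 111.86.137.255) does not contain 111.86.152.73
  239.86.152.0/23 (239.86.152.0 - 239.86.153.255) does not contain 111.86.152.73
  127.86.152.0/21 (127.86.152.0 - 127.86.159.255) does not contain 111.86.152.73
  111.86.192.0/18 (111.86.192.0 - 111.86.255.255) does not contain 111.86.152.73
Longest matching prefix is /15 -> next hop R21.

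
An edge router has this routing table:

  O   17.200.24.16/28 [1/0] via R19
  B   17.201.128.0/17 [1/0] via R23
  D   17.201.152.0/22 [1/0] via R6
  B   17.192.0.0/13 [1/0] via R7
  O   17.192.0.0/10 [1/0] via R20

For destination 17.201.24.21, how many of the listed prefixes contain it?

Prefixes containing 17.201.24.21:
  17.192.0.0/10 (17.192.0.0 - 17.255.255.255)
Total matching entries: 1.

1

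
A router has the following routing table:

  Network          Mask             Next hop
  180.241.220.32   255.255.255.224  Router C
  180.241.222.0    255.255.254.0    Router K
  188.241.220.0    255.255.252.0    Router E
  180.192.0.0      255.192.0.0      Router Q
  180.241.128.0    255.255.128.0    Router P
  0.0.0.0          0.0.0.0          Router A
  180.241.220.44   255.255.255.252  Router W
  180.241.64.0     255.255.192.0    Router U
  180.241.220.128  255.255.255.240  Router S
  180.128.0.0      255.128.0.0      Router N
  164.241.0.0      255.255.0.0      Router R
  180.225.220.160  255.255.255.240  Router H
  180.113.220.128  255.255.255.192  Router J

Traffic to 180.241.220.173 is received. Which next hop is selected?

Routes whose prefix contains 180.241.220.173:
  0.0.0.0/0 (default, matches everything) -> Router A
  180.128.0.0/9 (180.128.0.0 - 180.255.255.255) -> Router N
  180.192.0.0/10 (180.192.0.0 - 180.255.255.255) -> Router Q
  180.241.128.0/17 (180.241.128.0 - 180.241.255.255) -> Router P
More-specific entries that do NOT match:
  180.241.220.44/30 (180.241.220.44 - 180.241.220.47) does not contain 180.241.220.173
  180.241.220.128/28 (180.241.220.128 - 180.241.220.143) does not contain 180.241.220.173
  180.225.220.160/28 (180.225.220.160 - 180.225.220.175) does not contain 180.241.220.173
  180.241.220.32/27 (180.241.220.32 - 180.241.220.63) does not contain 180.241.220.173
  180.113.220.128/26 (180.113.220.128 - 180.113.220.191) does not contain 180.241.220.173
  180.241.222.0/23 (180.241.222.0 - 180.241.223.255) does not contain 180.241.220.173
  188.241.220.0/22 (188.241.220.0 - 188.241.223.255) does not contain 180.241.220.173
  180.241.64.0/18 (180.241.64.0 - 180.241.127.255) does not contain 180.241.220.173
Longest matching prefix is /17 -> next hop Router P.

Router P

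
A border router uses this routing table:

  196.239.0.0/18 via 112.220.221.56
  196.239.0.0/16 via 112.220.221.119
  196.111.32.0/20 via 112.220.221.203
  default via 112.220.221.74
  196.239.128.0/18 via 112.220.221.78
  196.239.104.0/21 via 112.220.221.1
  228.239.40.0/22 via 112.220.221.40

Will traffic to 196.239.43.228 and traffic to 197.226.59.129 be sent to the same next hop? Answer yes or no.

196.239.43.228: longest match 196.239.0.0/18 -> 112.220.221.56
197.226.59.129: longest match 0.0.0.0/0 -> 112.220.221.74

no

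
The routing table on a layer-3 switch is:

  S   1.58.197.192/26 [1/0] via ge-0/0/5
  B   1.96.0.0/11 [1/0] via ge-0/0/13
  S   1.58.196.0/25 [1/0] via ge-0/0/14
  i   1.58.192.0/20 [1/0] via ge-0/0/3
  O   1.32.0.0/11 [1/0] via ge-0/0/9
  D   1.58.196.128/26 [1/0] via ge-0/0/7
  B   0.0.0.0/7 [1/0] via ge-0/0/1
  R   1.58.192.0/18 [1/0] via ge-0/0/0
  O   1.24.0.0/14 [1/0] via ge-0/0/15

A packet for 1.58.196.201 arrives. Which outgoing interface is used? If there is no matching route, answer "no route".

ge-0/0/3

Routes whose prefix contains 1.58.196.201:
  0.0.0.0/7 (0.0.0.0 - 1.255.255.255) -> ge-0/0/1
  1.32.0.0/11 (1.32.0.0 - 1.63.255.255) -> ge-0/0/9
  1.58.192.0/18 (1.58.192.0 - 1.58.255.255) -> ge-0/0/0
  1.58.192.0/20 (1.58.192.0 - 1.58.207.255) -> ge-0/0/3
More-specific entries that do NOT match:
  1.58.197.192/26 (1.58.197.192 - 1.58.197.255) does not contain 1.58.196.201
  1.58.196.128/26 (1.58.196.128 - 1.58.196.191) does not contain 1.58.196.201
  1.58.196.0/25 (1.58.196.0 - 1.58.196.127) does not contain 1.58.196.201
Longest matching prefix is /20 -> interface ge-0/0/3.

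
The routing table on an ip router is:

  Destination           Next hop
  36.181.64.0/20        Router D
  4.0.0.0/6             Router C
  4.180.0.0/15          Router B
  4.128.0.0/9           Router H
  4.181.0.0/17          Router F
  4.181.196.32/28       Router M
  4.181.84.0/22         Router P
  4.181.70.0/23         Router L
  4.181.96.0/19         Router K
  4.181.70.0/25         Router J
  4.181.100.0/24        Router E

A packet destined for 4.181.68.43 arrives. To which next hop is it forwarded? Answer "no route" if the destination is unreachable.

Router F

Routes whose prefix contains 4.181.68.43:
  4.0.0.0/6 (4.0.0.0 - 7.255.255.255) -> Router C
  4.128.0.0/9 (4.128.0.0 - 4.255.255.255) -> Router H
  4.180.0.0/15 (4.180.0.0 - 4.181.255.255) -> Router B
  4.181.0.0/17 (4.181.0.0 - 4.181.127.255) -> Router F
More-specific entries that do NOT match:
  4.181.196.32/28 (4.181.196.32 - 4.181.196.47) does not contain 4.181.68.43
  4.181.70.0/25 (4.181.70.0 - 4.181.70.127) does not contain 4.181.68.43
  4.181.100.0/24 (4.181.100.0 - 4.181.100.255) does not contain 4.181.68.43
  4.181.70.0/23 (4.181.70.0 - 4.181.71.255) does not contain 4.181.68.43
  4.181.84.0/22 (4.181.84.0 - 4.181.87.255) does not contain 4.181.68.43
  36.181.64.0/20 (36.181.64.0 - 36.181.79.255) does not contain 4.181.68.43
  4.181.96.0/19 (4.181.96.0 - 4.181.127.255) does not contain 4.181.68.43
Longest matching prefix is /17 -> next hop Router F.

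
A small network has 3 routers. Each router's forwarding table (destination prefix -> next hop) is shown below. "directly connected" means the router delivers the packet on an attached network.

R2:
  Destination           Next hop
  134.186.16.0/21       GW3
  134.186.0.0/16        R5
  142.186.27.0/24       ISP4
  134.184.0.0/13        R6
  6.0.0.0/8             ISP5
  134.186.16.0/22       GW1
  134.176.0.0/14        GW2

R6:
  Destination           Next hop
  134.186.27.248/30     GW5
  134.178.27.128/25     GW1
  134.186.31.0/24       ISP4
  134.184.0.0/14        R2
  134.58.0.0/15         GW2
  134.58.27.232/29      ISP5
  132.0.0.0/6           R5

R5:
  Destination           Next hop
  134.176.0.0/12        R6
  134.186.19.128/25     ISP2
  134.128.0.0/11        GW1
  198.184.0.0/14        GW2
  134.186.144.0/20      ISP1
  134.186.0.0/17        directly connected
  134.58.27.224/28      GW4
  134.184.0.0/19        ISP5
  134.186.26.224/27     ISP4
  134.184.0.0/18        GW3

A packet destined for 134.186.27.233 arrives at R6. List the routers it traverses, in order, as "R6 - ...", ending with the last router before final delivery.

At R6: longest match for 134.186.27.233 is 134.184.0.0/14 -> R2
At R2: longest match for 134.186.27.233 is 134.186.0.0/16 -> R5
At R5: longest match for 134.186.27.233 is 134.186.0.0/17 -> directly connected

R6 - R2 - R5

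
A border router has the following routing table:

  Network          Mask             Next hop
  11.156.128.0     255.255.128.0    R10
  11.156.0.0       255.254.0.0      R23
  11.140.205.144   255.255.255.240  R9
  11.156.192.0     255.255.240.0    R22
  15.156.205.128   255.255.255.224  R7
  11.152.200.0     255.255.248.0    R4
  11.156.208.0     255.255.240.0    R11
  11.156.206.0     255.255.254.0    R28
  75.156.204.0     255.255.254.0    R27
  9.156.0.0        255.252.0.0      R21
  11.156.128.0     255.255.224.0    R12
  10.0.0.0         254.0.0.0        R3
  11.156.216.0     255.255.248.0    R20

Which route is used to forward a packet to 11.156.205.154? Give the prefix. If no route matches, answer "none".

11.156.192.0/20

Entries matching 11.156.205.154:
  10.0.0.0/7 (10.0.0.0 - 11.255.255.255)
  11.156.0.0/15 (11.156.0.0 - 11.157.255.255)
  11.156.128.0/17 (11.156.128.0 - 11.156.255.255)
  11.156.192.0/20 (11.156.192.0 - 11.156.207.255)
Most specific is 11.156.192.0/20.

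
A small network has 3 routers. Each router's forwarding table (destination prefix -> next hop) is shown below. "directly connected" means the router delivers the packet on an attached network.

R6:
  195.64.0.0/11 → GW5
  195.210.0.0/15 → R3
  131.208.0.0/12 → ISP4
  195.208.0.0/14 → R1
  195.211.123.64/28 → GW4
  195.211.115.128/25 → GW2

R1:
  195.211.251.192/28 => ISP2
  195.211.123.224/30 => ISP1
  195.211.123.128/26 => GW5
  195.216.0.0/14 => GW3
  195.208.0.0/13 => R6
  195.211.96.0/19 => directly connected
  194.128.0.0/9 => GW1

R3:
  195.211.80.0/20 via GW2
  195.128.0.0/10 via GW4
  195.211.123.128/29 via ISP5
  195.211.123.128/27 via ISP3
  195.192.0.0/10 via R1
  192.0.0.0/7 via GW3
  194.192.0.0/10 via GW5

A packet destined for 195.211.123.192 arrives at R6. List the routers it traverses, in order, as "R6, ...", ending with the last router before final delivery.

R6, R3, R1

At R6: longest match for 195.211.123.192 is 195.210.0.0/15 -> R3
At R3: longest match for 195.211.123.192 is 195.192.0.0/10 -> R1
At R1: longest match for 195.211.123.192 is 195.211.96.0/19 -> directly connected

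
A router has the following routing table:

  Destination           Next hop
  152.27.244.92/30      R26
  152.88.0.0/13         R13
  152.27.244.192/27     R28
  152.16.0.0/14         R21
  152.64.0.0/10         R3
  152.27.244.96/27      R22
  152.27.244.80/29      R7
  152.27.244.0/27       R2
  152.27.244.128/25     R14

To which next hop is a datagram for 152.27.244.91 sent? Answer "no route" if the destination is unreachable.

No entry's prefix contains 152.27.244.91; there is no default route.

no route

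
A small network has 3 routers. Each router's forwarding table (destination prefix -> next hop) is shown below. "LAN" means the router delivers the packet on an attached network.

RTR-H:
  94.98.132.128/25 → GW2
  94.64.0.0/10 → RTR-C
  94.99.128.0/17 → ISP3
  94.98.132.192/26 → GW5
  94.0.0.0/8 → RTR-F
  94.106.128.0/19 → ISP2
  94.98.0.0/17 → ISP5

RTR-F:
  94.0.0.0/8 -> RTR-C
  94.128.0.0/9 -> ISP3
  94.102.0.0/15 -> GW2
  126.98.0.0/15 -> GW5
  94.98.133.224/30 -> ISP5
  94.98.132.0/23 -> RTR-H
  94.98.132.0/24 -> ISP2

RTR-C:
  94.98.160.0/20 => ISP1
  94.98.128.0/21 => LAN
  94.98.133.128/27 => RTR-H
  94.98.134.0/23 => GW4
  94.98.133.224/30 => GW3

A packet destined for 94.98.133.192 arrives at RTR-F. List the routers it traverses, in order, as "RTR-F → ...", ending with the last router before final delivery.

RTR-F → RTR-H → RTR-C

At RTR-F: longest match for 94.98.133.192 is 94.98.132.0/23 -> RTR-H
At RTR-H: longest match for 94.98.133.192 is 94.64.0.0/10 -> RTR-C
At RTR-C: longest match for 94.98.133.192 is 94.98.128.0/21 -> LAN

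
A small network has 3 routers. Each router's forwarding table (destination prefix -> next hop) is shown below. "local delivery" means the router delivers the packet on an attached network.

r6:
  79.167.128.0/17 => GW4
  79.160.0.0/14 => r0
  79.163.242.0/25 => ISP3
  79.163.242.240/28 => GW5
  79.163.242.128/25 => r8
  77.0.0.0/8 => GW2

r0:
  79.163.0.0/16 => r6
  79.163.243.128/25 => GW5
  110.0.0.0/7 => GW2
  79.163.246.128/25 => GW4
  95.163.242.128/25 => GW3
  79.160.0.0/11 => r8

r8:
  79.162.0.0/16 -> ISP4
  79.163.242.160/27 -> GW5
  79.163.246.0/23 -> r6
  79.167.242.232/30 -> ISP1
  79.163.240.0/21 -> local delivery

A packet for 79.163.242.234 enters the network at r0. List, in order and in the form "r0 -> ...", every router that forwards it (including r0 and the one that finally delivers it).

At r0: longest match for 79.163.242.234 is 79.163.0.0/16 -> r6
At r6: longest match for 79.163.242.234 is 79.163.242.128/25 -> r8
At r8: longest match for 79.163.242.234 is 79.163.240.0/21 -> local delivery

r0 -> r6 -> r8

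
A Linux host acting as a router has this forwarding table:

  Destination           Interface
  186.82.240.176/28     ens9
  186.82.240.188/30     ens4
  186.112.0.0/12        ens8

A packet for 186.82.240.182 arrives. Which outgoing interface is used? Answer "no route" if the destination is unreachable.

Routes whose prefix contains 186.82.240.182:
  186.82.240.176/28 (186.82.240.176 - 186.82.240.191) -> ens9
More-specific entries that do NOT match:
  186.82.240.188/30 (186.82.240.188 - 186.82.240.191) does not contain 186.82.240.182
Longest matching prefix is /28 -> interface ens9.

ens9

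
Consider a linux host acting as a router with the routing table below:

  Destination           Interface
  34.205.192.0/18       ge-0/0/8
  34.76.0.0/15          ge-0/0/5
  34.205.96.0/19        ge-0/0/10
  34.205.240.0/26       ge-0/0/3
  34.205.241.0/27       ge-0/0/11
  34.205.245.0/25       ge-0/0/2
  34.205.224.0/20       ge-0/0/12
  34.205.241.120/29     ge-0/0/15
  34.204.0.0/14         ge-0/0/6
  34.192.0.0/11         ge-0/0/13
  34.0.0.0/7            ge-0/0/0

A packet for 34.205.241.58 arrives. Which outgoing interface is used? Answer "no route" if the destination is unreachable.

ge-0/0/8

Routes whose prefix contains 34.205.241.58:
  34.0.0.0/7 (34.0.0.0 - 35.255.255.255) -> ge-0/0/0
  34.192.0.0/11 (34.192.0.0 - 34.223.255.255) -> ge-0/0/13
  34.204.0.0/14 (34.204.0.0 - 34.207.255.255) -> ge-0/0/6
  34.205.192.0/18 (34.205.192.0 - 34.205.255.255) -> ge-0/0/8
More-specific entries that do NOT match:
  34.205.241.120/29 (34.205.241.120 - 34.205.241.127) does not contain 34.205.241.58
  34.205.241.0/27 (34.205.241.0 - 34.205.241.31) does not contain 34.205.241.58
  34.205.240.0/26 (34.205.240.0 - 34.205.240.63) does not contain 34.205.241.58
  34.205.245.0/25 (34.205.245.0 - 34.205.245.127) does not contain 34.205.241.58
  34.205.224.0/20 (34.205.224.0 - 34.205.239.255) does not contain 34.205.241.58
  34.205.96.0/19 (34.205.96.0 - 34.205.127.255) does not contain 34.205.241.58
Longest matching prefix is /18 -> interface ge-0/0/8.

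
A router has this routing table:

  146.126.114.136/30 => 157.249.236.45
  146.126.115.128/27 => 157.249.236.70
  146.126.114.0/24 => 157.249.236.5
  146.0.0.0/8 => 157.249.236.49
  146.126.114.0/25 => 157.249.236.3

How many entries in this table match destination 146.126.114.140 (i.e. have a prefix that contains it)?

Prefixes containing 146.126.114.140:
  146.0.0.0/8 (146.0.0.0 - 146.255.255.255)
  146.126.114.0/24 (146.126.114.0 - 146.126.114.255)
Total matching entries: 2.

2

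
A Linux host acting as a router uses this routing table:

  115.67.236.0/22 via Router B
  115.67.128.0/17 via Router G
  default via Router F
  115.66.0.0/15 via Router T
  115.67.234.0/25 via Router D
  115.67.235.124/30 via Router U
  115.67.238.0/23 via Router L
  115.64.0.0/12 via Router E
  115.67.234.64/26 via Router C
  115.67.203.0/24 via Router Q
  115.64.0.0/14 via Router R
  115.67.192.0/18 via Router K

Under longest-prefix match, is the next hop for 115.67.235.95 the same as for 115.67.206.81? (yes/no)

yes

115.67.235.95: longest match 115.67.192.0/18 -> Router K
115.67.206.81: longest match 115.67.192.0/18 -> Router K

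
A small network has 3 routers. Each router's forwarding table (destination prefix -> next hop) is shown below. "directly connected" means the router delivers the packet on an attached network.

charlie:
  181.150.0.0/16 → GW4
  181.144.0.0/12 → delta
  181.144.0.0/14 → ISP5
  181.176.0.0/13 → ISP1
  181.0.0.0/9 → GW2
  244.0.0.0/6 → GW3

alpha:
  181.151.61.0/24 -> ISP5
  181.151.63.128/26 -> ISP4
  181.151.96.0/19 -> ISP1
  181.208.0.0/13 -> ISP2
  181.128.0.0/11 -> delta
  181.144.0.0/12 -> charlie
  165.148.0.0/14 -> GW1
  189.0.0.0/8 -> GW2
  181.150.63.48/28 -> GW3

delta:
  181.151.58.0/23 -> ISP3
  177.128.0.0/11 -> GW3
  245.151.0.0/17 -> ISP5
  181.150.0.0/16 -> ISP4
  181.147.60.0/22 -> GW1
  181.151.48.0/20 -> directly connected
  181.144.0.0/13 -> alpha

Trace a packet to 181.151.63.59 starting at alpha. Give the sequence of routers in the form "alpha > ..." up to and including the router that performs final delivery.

At alpha: longest match for 181.151.63.59 is 181.144.0.0/12 -> charlie
At charlie: longest match for 181.151.63.59 is 181.144.0.0/12 -> delta
At delta: longest match for 181.151.63.59 is 181.151.48.0/20 -> directly connected

alpha > charlie > delta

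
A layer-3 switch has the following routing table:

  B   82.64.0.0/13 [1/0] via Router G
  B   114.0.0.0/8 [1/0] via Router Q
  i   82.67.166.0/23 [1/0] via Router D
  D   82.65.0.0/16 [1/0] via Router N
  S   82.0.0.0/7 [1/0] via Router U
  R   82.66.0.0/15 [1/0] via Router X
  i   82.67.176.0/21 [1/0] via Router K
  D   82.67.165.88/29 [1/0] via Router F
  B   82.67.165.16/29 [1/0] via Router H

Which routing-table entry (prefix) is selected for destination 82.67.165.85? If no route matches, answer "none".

82.66.0.0/15

Entries matching 82.67.165.85:
  82.0.0.0/7 (82.0.0.0 - 83.255.255.255)
  82.64.0.0/13 (82.64.0.0 - 82.71.255.255)
  82.66.0.0/15 (82.66.0.0 - 82.67.255.255)
Most specific is 82.66.0.0/15.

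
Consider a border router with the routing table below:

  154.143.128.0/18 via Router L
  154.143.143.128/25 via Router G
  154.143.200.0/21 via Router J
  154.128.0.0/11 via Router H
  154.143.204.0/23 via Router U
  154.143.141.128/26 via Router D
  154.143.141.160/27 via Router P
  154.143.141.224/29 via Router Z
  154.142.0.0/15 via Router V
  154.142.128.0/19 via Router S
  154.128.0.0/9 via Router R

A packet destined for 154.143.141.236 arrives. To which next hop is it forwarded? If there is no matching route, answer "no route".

Routes whose prefix contains 154.143.141.236:
  154.128.0.0/9 (154.128.0.0 - 154.255.255.255) -> Router R
  154.128.0.0/11 (154.128.0.0 - 154.159.255.255) -> Router H
  154.142.0.0/15 (154.142.0.0 - 154.143.255.255) -> Router V
  154.143.128.0/18 (154.143.128.0 - 154.143.191.255) -> Router L
More-specific entries that do NOT match:
  154.143.141.224/29 (154.143.141.224 - 154.143.141.231) does not contain 154.143.141.236
  154.143.141.160/27 (154.143.141.160 - 154.143.141.191) does not contain 154.143.141.236
  154.143.141.128/26 (154.143.141.128 - 154.143.141.191) does not contain 154.143.141.236
  154.143.143.128/25 (154.143.143.128 - 154.143.143.255) does not contain 154.143.141.236
  154.143.204.0/23 (154.143.204.0 - 154.143.205.255) does not contain 154.143.141.236
  154.143.200.0/21 (154.143.200.0 - 154.143.207.255) does not contain 154.143.141.236
  154.142.128.0/19 (154.142.128.0 - 154.142.159.255) does not contain 154.143.141.236
Longest matching prefix is /18 -> next hop Router L.

Router L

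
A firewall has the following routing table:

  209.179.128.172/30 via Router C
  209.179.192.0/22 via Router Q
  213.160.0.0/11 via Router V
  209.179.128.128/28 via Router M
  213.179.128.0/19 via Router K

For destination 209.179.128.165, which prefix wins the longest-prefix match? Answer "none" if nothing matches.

209.179.128.165 is outside every listed prefix and there is no default route.

none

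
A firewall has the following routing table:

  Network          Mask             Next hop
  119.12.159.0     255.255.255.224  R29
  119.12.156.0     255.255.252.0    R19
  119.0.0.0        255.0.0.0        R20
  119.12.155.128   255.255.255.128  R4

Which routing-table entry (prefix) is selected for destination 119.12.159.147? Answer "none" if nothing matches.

119.12.156.0/22

Entries matching 119.12.159.147:
  119.0.0.0/8 (119.0.0.0 - 119.255.255.255)
  119.12.156.0/22 (119.12.156.0 - 119.12.159.255)
Most specific is 119.12.156.0/22.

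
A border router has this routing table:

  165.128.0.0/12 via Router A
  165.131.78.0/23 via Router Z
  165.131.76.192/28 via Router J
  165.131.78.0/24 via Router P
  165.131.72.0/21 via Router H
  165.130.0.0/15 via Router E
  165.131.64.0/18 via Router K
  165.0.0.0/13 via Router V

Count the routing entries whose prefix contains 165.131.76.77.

4

Prefixes containing 165.131.76.77:
  165.128.0.0/12 (165.128.0.0 - 165.143.255.255)
  165.130.0.0/15 (165.130.0.0 - 165.131.255.255)
  165.131.64.0/18 (165.131.64.0 - 165.131.127.255)
  165.131.72.0/21 (165.131.72.0 - 165.131.79.255)
Total matching entries: 4.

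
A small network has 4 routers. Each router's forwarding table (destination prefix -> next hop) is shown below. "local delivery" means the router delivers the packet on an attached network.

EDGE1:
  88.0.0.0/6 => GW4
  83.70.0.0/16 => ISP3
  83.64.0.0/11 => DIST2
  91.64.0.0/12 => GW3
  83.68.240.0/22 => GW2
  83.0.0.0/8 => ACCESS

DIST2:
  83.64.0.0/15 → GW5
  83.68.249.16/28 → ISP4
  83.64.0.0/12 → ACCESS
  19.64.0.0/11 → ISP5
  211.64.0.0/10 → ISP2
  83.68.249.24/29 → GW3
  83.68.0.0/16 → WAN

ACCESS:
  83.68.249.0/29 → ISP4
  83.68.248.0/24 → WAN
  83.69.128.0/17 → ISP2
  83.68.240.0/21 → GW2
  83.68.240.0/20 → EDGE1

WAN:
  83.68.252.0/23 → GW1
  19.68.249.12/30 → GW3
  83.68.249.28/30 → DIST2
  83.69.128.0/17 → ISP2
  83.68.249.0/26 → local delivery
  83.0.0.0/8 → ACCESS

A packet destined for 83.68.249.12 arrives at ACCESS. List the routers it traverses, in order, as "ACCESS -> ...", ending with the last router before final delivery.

ACCESS -> EDGE1 -> DIST2 -> WAN

At ACCESS: longest match for 83.68.249.12 is 83.68.240.0/20 -> EDGE1
At EDGE1: longest match for 83.68.249.12 is 83.64.0.0/11 -> DIST2
At DIST2: longest match for 83.68.249.12 is 83.68.0.0/16 -> WAN
At WAN: longest match for 83.68.249.12 is 83.68.249.0/26 -> local delivery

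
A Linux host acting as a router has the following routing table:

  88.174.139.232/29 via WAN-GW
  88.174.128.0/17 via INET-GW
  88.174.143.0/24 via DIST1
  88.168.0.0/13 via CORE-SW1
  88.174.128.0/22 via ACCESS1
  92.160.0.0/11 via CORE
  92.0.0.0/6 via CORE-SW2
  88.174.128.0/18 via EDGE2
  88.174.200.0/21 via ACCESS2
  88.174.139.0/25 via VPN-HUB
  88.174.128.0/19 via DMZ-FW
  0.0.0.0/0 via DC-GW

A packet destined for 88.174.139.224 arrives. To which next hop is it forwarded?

Routes whose prefix contains 88.174.139.224:
  0.0.0.0/0 (default, matches everything) -> DC-GW
  88.168.0.0/13 (88.168.0.0 - 88.175.255.255) -> CORE-SW1
  88.174.128.0/17 (88.174.128.0 - 88.174.255.255) -> INET-GW
  88.174.128.0/18 (88.174.128.0 - 88.174.191.255) -> EDGE2
  88.174.128.0/19 (88.174.128.0 - 88.174.159.255) -> DMZ-FW
More-specific entries that do NOT match:
  88.174.139.232/29 (88.174.139.232 - 88.174.139.239) does not contain 88.174.139.224
  88.174.139.0/25 (88.174.139.0 - 88.174.139.127) does not contain 88.174.139.224
  88.174.143.0/24 (88.174.143.0 - 88.174.143.255) does not contain 88.174.139.224
  88.174.128.0/22 (88.174.128.0 - 88.174.131.255) does not contain 88.174.139.224
  88.174.200.0/21 (88.174.200.0 - 88.174.207.255) does not contain 88.174.139.224
Longest matching prefix is /19 -> next hop DMZ-FW.

DMZ-FW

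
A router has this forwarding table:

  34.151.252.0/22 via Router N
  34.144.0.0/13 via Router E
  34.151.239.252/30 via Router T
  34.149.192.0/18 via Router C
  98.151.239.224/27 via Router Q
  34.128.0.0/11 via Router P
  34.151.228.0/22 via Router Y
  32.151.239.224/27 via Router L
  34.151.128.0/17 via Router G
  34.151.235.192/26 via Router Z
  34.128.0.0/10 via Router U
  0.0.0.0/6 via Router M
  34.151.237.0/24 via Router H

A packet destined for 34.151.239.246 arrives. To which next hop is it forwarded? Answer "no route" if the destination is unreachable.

Router G

Routes whose prefix contains 34.151.239.246:
  34.128.0.0/10 (34.128.0.0 - 34.191.255.255) -> Router U
  34.128.0.0/11 (34.128.0.0 - 34.159.255.255) -> Router P
  34.144.0.0/13 (34.144.0.0 - 34.151.255.255) -> Router E
  34.151.128.0/17 (34.151.128.0 - 34.151.255.255) -> Router G
More-specific entries that do NOT match:
  34.151.239.252/30 (34.151.239.252 - 34.151.239.255) does not contain 34.151.239.246
  98.151.239.224/27 (98.151.239.224 - 98.151.239.255) does not contain 34.151.239.246
  32.151.239.224/27 (32.151.239.224 - 32.151.239.255) does not contain 34.151.239.246
  34.151.235.192/26 (34.151.235.192 - 34.151.235.255) does not contain 34.151.239.246
  34.151.237.0/24 (34.151.237.0 - 34.151.237.255) does not contain 34.151.239.246
  34.151.252.0/22 (34.151.252.0 - 34.151.255.255) does not contain 34.151.239.246
  34.151.228.0/22 (34.151.228.0 - 34.151.231.255) does not contain 34.151.239.246
  34.149.192.0/18 (34.149.192.0 - 34.149.255.255) does not contain 34.151.239.246
Longest matching prefix is /17 -> next hop Router G.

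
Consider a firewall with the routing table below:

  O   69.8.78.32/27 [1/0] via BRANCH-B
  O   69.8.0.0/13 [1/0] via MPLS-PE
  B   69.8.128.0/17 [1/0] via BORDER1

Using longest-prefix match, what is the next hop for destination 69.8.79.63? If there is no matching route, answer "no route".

MPLS-PE

Routes whose prefix contains 69.8.79.63:
  69.8.0.0/13 (69.8.0.0 - 69.15.255.255) -> MPLS-PE
More-specific entries that do NOT match:
  69.8.78.32/27 (69.8.78.32 - 69.8.78.63) does not contain 69.8.79.63
  69.8.128.0/17 (69.8.128.0 - 69.8.255.255) does not contain 69.8.79.63
Longest matching prefix is /13 -> next hop MPLS-PE.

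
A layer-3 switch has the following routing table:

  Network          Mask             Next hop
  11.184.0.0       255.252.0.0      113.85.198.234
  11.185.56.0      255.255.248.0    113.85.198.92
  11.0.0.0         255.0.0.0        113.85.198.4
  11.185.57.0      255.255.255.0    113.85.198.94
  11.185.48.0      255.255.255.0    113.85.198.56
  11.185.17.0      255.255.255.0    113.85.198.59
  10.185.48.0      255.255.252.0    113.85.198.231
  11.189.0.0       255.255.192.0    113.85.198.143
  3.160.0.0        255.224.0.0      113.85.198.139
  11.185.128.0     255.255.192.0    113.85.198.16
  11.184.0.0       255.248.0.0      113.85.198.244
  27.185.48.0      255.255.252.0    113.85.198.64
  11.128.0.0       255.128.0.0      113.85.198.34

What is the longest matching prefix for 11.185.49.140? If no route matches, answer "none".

Entries matching 11.185.49.140:
  11.0.0.0/8 (11.0.0.0 - 11.255.255.255)
  11.128.0.0/9 (11.128.0.0 - 11.255.255.255)
  11.184.0.0/13 (11.184.0.0 - 11.191.255.255)
  11.184.0.0/14 (11.184.0.0 - 11.187.255.255)
Most specific is 11.184.0.0/14.

11.184.0.0/14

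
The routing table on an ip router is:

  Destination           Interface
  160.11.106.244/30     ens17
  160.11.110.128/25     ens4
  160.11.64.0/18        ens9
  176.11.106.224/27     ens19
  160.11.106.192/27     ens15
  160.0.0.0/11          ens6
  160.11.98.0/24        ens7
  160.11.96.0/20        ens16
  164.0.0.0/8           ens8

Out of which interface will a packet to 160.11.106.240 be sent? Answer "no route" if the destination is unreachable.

ens16

Routes whose prefix contains 160.11.106.240:
  160.0.0.0/11 (160.0.0.0 - 160.31.255.255) -> ens6
  160.11.64.0/18 (160.11.64.0 - 160.11.127.255) -> ens9
  160.11.96.0/20 (160.11.96.0 - 160.11.111.255) -> ens16
More-specific entries that do NOT match:
  160.11.106.244/30 (160.11.106.244 - 160.11.106.247) does not contain 160.11.106.240
  176.11.106.224/27 (176.11.106.224 - 176.11.106.255) does not contain 160.11.106.240
  160.11.106.192/27 (160.11.106.192 - 160.11.106.223) does not contain 160.11.106.240
  160.11.110.128/25 (160.11.110.128 - 160.11.110.255) does not contain 160.11.106.240
  160.11.98.0/24 (160.11.98.0 - 160.11.98.255) does not contain 160.11.106.240
Longest matching prefix is /20 -> interface ens16.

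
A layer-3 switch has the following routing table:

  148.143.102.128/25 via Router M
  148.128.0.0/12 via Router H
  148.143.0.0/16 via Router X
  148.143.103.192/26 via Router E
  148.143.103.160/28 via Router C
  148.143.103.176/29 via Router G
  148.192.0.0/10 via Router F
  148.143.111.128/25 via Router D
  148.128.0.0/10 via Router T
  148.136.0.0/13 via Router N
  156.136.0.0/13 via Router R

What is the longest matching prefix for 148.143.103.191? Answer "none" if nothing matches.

Entries matching 148.143.103.191:
  148.128.0.0/10 (148.128.0.0 - 148.191.255.255)
  148.128.0.0/12 (148.128.0.0 - 148.143.255.255)
  148.136.0.0/13 (148.136.0.0 - 148.143.255.255)
  148.143.0.0/16 (148.143.0.0 - 148.143.255.255)
Most specific is 148.143.0.0/16.

148.143.0.0/16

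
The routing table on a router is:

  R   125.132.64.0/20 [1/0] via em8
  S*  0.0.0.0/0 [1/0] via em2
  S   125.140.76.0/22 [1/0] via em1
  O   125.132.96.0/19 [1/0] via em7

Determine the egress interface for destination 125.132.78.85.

em8

Routes whose prefix contains 125.132.78.85:
  0.0.0.0/0 (default, matches everything) -> em2
  125.132.64.0/20 (125.132.64.0 - 125.132.79.255) -> em8
More-specific entries that do NOT match:
  125.140.76.0/22 (125.140.76.0 - 125.140.79.255) does not contain 125.132.78.85
Longest matching prefix is /20 -> interface em8.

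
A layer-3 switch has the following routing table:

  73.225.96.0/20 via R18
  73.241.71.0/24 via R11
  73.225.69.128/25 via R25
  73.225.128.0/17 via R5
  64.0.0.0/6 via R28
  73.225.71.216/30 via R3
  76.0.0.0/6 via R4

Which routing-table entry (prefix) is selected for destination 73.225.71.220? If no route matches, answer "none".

none

73.225.71.220 is outside every listed prefix and there is no default route.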